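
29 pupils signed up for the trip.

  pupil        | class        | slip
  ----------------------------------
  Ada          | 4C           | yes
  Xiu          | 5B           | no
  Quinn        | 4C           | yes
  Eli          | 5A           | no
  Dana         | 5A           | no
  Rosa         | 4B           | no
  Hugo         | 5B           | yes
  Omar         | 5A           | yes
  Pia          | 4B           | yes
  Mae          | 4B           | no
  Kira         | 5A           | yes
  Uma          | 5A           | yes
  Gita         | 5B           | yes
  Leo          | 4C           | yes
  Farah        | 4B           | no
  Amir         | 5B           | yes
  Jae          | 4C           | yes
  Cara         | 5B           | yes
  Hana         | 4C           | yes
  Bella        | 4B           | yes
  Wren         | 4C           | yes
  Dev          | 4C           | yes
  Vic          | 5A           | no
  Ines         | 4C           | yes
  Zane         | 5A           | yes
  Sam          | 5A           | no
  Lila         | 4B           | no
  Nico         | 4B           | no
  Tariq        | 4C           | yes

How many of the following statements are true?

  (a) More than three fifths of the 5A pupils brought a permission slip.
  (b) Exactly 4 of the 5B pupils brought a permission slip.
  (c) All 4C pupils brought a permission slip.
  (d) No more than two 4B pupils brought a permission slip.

(a) 5A: |A| = 8, |A ∩ B| = 4; needs |A ∩ B| / |A| > 3/5 — false.
(b) 5B: |A| = 5, |A ∩ B| = 4; needs |A ∩ B| = 4 — true.
(c) 4C: |A| = 9, |A ∩ B| = 9; needs A ⊆ B, i.e. every element of A is in B (|A ∖ B| = 0) — true.
(d) 4B: |A| = 7, |A ∩ B| = 2; needs |A ∩ B| ≤ 2 — true.

3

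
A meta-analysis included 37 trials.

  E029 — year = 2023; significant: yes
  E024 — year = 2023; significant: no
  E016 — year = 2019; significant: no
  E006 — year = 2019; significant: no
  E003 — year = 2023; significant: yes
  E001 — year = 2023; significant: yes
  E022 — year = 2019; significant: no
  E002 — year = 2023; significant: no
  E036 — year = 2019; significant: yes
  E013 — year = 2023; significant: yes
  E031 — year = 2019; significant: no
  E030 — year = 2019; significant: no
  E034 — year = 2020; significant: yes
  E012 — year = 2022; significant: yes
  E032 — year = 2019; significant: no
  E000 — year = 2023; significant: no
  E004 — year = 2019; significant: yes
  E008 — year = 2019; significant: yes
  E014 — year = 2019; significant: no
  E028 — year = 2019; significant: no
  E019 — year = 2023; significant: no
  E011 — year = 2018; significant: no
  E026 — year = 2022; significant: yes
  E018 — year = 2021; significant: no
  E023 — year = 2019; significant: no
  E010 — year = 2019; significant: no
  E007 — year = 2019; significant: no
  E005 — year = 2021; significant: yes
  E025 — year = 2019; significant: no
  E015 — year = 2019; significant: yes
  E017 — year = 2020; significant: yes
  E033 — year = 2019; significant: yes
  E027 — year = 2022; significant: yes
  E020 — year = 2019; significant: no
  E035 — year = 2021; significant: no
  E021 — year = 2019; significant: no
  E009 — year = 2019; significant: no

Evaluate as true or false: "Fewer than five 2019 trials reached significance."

False

The determiner here denotes the relation: |A ∩ B| < 5.
|A| = 20, |A ∩ B| = 5, |A ∖ B| = 15.
|A ∩ B| = 5, so the statement is false.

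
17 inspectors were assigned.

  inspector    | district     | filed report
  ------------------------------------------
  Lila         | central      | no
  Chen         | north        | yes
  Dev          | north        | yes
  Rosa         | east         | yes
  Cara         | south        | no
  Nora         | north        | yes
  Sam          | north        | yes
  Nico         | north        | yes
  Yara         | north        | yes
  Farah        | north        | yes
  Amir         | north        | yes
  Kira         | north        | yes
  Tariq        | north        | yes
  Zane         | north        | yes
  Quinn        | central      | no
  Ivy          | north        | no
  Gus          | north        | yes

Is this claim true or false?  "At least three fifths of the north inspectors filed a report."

True

'At least three fifths of the north inspectors filed a report' holds iff |A ∩ B| / |A| ≥ 3/5.
A (the restrictor) = {Chen, Dev, Nora, Sam, Nico, Yara, Farah, Amir, Kira, Tariq, Zane, Ivy, Gus}, |A| = 13.
A ∩ B = {Chen, Dev, Nora, Sam, Nico, Yara, Farah, Amir, Kira, Tariq, Zane, Gus}, so |A ∩ B| = 12.
A ∖ B = {Ivy}, so |A ∖ B| = 1.
|A ∩ B|/|A| = 12/13, so the statement is true.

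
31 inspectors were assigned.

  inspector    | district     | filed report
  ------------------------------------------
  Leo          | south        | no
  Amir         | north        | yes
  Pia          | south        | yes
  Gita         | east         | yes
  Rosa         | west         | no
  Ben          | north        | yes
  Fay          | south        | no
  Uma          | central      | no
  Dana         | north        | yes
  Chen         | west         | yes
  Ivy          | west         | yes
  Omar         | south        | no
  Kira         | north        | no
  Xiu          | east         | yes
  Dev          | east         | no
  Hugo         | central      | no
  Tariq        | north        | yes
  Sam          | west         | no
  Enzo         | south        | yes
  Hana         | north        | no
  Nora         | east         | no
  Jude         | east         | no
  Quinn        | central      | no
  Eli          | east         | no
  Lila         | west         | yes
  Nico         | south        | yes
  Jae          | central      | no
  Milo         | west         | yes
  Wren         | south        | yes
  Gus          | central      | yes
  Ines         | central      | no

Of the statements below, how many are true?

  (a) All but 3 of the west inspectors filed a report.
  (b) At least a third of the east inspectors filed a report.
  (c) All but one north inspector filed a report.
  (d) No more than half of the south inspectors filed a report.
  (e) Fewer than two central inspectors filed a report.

2

(a) west: |A| = 6, |A ∩ B| = 4; needs |A ∖ B| = 3 — false.
(b) east: |A| = 6, |A ∩ B| = 2; needs |A ∩ B| / |A| ≥ 1/3 — true.
(c) north: |A| = 6, |A ∩ B| = 4; needs |A ∖ B| = 1 — false.
(d) south: |A| = 7, |A ∩ B| = 4; needs |A ∩ B| ≤ |A ∖ B| — false.
(e) central: |A| = 6, |A ∩ B| = 1; needs |A ∩ B| < 2 — true.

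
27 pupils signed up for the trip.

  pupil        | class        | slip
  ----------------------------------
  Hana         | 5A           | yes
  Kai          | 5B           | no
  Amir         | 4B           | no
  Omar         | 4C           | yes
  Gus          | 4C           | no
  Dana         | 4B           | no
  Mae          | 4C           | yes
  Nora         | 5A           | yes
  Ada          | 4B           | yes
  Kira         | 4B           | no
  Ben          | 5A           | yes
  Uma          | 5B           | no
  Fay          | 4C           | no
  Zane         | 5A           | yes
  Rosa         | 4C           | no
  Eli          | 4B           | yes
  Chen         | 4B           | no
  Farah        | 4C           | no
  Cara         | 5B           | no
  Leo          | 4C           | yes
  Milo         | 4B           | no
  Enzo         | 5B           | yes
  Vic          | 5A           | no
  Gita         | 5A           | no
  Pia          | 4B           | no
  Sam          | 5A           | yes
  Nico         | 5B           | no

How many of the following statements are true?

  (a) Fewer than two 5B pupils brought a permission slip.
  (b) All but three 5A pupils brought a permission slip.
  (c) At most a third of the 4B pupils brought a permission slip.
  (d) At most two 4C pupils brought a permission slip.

(a) 5B: |A| = 5, |A ∩ B| = 1; needs |A ∩ B| < 2 — true.
(b) 5A: |A| = 7, |A ∩ B| = 5; needs |A ∖ B| = 3 — false.
(c) 4B: |A| = 8, |A ∩ B| = 2; needs |A ∩ B| / |A| ≤ 1/3 — true.
(d) 4C: |A| = 7, |A ∩ B| = 3; needs |A ∩ B| ≤ 2 — false.

2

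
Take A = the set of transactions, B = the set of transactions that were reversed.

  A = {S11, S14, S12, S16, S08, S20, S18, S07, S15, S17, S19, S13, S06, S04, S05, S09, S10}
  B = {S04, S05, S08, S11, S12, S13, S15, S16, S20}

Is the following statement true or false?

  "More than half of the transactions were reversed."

'More than half of the transactions were reversed' holds iff |A ∩ B| > |A ∖ B|.
|A| = 17, |A ∩ B| = 9, |A ∖ B| = 8.
9 > 8, so the statement is true.

True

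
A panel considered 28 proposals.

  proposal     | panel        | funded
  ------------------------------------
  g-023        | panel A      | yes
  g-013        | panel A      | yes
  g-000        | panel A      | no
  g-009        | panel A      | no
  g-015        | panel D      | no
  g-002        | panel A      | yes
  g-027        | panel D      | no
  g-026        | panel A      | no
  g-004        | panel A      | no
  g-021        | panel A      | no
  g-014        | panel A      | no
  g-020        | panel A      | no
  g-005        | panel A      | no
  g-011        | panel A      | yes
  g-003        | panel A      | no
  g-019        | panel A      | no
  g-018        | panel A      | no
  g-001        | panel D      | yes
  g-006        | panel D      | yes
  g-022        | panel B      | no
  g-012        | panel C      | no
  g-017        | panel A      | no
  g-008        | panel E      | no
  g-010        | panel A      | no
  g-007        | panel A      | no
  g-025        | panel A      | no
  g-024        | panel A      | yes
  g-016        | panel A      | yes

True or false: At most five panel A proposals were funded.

False

'At most five panel A proposals were funded' holds iff |A ∩ B| ≤ 5.
|A| = 21, |A ∩ B| = 6, |A ∖ B| = 15.
|A ∩ B| = 6, so the statement is false.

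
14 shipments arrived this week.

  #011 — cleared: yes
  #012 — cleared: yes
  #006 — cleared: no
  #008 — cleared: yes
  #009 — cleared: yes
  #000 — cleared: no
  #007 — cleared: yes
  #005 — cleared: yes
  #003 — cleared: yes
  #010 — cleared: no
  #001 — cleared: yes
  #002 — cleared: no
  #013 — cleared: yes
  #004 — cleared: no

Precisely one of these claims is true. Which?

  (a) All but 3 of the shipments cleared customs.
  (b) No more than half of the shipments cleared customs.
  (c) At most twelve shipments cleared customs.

(c)

|A| = 14, |A ∩ B| = 9, |A ∖ B| = 5.
(a) requires |A ∖ B| = 3: false.
(b) requires |A ∩ B| ≤ |A ∖ B|: false.
(c) requires |A ∩ B| ≤ 12: true.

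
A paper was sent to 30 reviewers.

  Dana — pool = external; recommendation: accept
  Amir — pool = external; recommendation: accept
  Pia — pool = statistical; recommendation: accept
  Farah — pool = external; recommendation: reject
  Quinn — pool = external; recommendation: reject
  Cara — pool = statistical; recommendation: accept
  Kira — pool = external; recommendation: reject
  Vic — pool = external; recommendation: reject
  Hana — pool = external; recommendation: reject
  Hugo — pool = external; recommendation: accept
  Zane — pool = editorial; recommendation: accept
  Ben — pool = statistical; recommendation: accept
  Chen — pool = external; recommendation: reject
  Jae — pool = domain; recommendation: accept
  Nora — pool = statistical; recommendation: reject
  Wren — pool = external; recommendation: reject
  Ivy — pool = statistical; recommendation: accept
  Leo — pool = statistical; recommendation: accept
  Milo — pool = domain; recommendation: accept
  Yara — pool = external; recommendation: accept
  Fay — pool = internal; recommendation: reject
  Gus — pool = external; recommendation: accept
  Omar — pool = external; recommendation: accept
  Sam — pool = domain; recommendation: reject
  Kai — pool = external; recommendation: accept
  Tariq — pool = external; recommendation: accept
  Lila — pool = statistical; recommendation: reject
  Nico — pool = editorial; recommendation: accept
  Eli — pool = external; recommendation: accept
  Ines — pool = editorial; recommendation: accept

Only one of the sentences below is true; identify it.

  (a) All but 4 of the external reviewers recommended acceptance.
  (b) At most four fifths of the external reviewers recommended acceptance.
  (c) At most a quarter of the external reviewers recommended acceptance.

|A| = 16, |A ∩ B| = 9, |A ∖ B| = 7.
(a) requires |A ∖ B| = 4: false.
(b) requires |A ∩ B| / |A| ≤ 4/5: true.
(c) requires |A ∩ B| / |A| ≤ 1/4: false.

(b)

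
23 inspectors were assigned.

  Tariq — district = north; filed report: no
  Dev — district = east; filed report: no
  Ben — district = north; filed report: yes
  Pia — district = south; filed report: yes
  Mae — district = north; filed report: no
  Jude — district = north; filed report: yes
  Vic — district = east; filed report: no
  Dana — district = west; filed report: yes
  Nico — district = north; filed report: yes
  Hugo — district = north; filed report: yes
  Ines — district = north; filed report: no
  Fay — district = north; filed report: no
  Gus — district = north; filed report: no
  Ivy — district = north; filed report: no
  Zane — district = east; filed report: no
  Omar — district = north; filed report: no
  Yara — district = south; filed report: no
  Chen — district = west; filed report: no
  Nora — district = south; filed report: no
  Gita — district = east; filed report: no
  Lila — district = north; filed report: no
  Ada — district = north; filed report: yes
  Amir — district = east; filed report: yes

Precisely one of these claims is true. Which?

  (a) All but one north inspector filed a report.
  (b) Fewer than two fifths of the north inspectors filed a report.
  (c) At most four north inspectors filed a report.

(b)

|A| = 13, |A ∩ B| = 5, |A ∖ B| = 8.
(a) requires |A ∖ B| = 1: false.
(b) requires |A ∩ B| / |A| < 2/5: true.
(c) requires |A ∩ B| ≤ 4: false.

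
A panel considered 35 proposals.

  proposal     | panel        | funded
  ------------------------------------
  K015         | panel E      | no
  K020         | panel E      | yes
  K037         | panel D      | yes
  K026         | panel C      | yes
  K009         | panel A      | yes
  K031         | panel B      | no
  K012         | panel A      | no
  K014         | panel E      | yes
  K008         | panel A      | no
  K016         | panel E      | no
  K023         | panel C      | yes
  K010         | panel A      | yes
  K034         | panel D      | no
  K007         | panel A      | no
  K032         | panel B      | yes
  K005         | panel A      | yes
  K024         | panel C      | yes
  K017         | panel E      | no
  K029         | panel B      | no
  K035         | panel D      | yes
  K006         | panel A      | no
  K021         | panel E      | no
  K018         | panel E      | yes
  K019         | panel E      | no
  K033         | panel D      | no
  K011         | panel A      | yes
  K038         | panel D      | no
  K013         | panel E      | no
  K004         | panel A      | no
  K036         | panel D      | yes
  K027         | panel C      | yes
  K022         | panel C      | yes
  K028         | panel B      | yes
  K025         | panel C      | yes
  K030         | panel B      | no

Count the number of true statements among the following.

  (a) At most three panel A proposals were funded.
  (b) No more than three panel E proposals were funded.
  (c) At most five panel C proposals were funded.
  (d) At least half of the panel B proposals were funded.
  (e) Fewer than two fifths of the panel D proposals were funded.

(a) panel A: |A| = 9, |A ∩ B| = 4; needs |A ∩ B| ≤ 3 — false.
(b) panel E: |A| = 9, |A ∩ B| = 3; needs |A ∩ B| ≤ 3 — true.
(c) panel C: |A| = 6, |A ∩ B| = 6; needs |A ∩ B| ≤ 5 — false.
(d) panel B: |A| = 5, |A ∩ B| = 2; needs |A ∩ B| ≥ |A ∖ B| — false.
(e) panel D: |A| = 6, |A ∩ B| = 3; needs |A ∩ B| / |A| < 2/5 — false.

1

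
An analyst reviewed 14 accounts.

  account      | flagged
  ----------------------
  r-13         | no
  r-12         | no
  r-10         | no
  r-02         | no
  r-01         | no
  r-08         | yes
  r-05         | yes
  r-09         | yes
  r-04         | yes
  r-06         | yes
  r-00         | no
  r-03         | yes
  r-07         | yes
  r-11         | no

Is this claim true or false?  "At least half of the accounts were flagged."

True

Truth condition: |A ∩ B| ≥ |A ∖ B|.
A (the restrictor) = {r-13, r-12, r-10, r-02, r-01, r-08, r-05, r-09, r-04, r-06, r-00, r-03, r-07, r-11}, |A| = 14.
A ∩ B = {r-08, r-05, r-09, r-04, r-06, r-03, r-07}, so |A ∩ B| = 7.
A ∖ B = {r-13, r-12, r-10, r-02, r-01, r-00, r-11}, so |A ∖ B| = 7.
7 = 7, so the statement is true.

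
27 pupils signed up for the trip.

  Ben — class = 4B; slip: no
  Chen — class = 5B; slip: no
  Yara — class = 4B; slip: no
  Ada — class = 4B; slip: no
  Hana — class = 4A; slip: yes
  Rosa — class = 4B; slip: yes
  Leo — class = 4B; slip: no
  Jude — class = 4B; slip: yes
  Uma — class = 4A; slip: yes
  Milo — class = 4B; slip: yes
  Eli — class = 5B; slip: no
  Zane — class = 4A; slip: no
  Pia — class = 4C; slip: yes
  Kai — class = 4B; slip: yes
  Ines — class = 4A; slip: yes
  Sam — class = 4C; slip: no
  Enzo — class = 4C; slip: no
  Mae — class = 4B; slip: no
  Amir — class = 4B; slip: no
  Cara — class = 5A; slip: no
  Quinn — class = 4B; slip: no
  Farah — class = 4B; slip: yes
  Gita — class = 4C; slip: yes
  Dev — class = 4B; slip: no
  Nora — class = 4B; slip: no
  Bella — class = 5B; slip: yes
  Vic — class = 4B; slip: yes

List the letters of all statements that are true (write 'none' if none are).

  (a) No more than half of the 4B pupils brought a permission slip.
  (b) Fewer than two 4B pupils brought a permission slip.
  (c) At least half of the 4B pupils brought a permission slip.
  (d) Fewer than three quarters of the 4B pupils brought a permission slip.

(a), (d)

|A| = 15, |A ∩ B| = 6, |A ∖ B| = 9.
(a) |A ∩ B| ≤ |A ∖ B|: holds.
(b) |A ∩ B| < 2: fails.
(c) |A ∩ B| ≥ |A ∖ B|: fails.
(d) |A ∩ B| / |A| < 3/4: holds.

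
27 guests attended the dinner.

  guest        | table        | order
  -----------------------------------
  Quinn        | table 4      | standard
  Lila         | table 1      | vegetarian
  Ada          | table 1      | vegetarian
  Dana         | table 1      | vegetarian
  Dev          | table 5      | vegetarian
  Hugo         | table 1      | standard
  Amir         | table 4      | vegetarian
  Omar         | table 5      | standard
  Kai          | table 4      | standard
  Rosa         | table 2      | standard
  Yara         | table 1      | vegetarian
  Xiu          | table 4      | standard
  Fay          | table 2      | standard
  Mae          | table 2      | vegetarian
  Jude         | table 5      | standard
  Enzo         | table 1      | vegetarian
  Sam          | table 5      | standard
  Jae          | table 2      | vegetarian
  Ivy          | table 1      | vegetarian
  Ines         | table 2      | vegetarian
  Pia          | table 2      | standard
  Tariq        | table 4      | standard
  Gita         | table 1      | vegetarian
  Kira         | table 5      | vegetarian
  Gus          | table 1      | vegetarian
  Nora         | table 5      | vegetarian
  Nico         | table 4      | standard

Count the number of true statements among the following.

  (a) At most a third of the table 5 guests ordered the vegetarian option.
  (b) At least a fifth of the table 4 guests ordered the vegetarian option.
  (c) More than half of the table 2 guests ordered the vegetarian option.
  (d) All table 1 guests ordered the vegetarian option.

0

(a) table 5: |A| = 6, |A ∩ B| = 3; needs |A ∩ B| / |A| ≤ 1/3 — false.
(b) table 4: |A| = 6, |A ∩ B| = 1; needs |A ∩ B| / |A| ≥ 1/5 — false.
(c) table 2: |A| = 6, |A ∩ B| = 3; needs |A ∩ B| > |A ∖ B| — false.
(d) table 1: |A| = 9, |A ∩ B| = 8; needs A ⊆ B, i.e. every element of A is in B (|A ∖ B| = 0) — false.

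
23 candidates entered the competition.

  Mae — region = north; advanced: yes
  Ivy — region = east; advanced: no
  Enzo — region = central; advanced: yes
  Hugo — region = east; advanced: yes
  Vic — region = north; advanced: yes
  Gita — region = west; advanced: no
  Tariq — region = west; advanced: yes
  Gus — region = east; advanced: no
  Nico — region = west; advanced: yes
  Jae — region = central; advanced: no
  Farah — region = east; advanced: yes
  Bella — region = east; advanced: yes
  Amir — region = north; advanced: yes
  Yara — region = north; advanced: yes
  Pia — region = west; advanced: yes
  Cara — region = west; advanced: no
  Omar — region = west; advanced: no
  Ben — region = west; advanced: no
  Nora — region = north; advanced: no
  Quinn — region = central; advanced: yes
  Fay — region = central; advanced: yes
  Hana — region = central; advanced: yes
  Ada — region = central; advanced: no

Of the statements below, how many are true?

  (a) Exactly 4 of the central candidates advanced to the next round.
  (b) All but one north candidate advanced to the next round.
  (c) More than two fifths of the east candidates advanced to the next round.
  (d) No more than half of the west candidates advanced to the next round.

(a) central: |A| = 6, |A ∩ B| = 4; needs |A ∩ B| = 4 — true.
(b) north: |A| = 5, |A ∩ B| = 4; needs |A ∖ B| = 1 — true.
(c) east: |A| = 5, |A ∩ B| = 3; needs |A ∩ B| / |A| > 2/5 — true.
(d) west: |A| = 7, |A ∩ B| = 3; needs |A ∩ B| ≤ |A ∖ B| — true.

4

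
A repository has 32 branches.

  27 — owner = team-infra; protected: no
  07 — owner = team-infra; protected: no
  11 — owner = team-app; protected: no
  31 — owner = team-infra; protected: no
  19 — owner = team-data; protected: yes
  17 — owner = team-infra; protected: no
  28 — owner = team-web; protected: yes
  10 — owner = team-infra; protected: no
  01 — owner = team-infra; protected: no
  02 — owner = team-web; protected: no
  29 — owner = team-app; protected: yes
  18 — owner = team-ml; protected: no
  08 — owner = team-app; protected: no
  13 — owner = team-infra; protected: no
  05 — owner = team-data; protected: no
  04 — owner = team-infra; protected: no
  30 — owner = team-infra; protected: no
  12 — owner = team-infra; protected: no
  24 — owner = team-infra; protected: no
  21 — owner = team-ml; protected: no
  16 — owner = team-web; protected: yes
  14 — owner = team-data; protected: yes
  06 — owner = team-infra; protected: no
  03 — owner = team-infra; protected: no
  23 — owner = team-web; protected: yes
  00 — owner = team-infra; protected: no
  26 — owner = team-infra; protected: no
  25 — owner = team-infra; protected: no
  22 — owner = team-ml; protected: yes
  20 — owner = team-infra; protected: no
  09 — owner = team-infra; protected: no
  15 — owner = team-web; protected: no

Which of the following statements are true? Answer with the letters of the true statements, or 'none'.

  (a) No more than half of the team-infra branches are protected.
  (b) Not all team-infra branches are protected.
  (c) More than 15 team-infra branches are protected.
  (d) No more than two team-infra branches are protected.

(a), (b), (d)

|A| = 18, |A ∩ B| = 0, |A ∖ B| = 18.
(a) |A ∩ B| ≤ |A ∖ B|: holds.
(b) A ⊄ B (|A ∖ B| ≥ 1): holds.
(c) |A ∩ B| > 15: fails.
(d) |A ∩ B| ≤ 2: holds.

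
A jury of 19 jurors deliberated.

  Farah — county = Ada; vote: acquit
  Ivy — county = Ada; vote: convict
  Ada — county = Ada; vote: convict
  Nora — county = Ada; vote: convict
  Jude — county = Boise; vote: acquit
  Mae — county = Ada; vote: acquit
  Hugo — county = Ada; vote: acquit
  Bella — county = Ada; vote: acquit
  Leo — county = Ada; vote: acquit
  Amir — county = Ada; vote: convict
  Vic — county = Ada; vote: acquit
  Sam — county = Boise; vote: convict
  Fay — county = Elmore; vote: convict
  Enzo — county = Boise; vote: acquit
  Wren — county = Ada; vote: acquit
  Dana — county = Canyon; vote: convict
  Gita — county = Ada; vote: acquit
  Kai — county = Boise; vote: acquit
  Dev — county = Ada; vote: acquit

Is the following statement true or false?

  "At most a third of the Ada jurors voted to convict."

True

The determiner here denotes the relation: |A ∩ B| / |A| ≤ 1/3.
A (the restrictor) = {Farah, Ivy, Ada, Nora, Mae, Hugo, Bella, Leo, Amir, Vic, Wren, Gita, Dev}, |A| = 13.
A ∩ B = {Ivy, Ada, Nora, Amir}, so |A ∩ B| = 4.
A ∖ B = {Farah, Mae, Hugo, Bella, Leo, Vic, Wren, Gita, Dev}, so |A ∖ B| = 9.
|A ∩ B|/|A| = 4/13, so the statement is true.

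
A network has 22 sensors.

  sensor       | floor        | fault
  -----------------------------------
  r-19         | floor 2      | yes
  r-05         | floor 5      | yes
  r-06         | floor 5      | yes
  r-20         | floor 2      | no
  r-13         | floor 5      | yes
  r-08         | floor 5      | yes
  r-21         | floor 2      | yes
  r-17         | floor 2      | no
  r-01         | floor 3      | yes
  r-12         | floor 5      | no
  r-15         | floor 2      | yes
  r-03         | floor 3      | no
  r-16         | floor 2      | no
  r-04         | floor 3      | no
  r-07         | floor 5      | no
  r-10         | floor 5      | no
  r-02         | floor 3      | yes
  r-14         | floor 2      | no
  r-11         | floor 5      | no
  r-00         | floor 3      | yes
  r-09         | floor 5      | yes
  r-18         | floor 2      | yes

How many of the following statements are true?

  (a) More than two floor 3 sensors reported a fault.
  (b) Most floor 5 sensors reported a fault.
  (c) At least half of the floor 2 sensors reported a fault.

3

(a) floor 3: |A| = 5, |A ∩ B| = 3; needs |A ∩ B| > 2 — true.
(b) floor 5: |A| = 9, |A ∩ B| = 5; needs |A ∩ B| > |A ∖ B| — true.
(c) floor 2: |A| = 8, |A ∩ B| = 4; needs |A ∩ B| ≥ |A ∖ B| — true.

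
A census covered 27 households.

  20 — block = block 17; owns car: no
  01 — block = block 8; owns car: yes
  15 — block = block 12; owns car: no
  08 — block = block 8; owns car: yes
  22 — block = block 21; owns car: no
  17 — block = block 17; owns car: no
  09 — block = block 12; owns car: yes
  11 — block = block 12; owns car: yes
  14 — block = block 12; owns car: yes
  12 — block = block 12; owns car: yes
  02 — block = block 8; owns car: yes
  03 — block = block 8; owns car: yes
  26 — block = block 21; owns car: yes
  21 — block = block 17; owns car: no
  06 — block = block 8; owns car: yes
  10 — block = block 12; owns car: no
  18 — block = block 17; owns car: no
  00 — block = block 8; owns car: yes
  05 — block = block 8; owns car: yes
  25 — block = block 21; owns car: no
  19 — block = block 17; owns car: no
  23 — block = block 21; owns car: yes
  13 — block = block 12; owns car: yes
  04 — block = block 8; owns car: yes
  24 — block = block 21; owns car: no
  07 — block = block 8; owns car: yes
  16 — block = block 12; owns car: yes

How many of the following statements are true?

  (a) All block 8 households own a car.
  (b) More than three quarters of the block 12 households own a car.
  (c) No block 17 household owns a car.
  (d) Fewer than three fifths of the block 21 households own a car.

3

(a) block 8: |A| = 9, |A ∩ B| = 9; needs A ⊆ B, i.e. every element of A is in B (|A ∖ B| = 0) — true.
(b) block 12: |A| = 8, |A ∩ B| = 6; needs |A ∩ B| / |A| > 3/4 — false.
(c) block 17: |A| = 5, |A ∩ B| = 0; needs A ∩ B = ∅ (|A ∩ B| = 0) — true.
(d) block 21: |A| = 5, |A ∩ B| = 2; needs |A ∩ B| / |A| < 3/5 — true.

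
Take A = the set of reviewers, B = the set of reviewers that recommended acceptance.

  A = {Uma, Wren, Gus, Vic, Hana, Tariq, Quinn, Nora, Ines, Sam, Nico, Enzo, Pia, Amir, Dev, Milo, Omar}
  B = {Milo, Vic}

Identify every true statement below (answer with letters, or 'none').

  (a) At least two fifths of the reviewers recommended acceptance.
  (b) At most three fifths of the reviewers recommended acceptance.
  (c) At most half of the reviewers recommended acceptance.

|A| = 17, |A ∩ B| = 2, |A ∖ B| = 15.
(a) |A ∩ B| / |A| ≥ 2/5: fails.
(b) |A ∩ B| / |A| ≤ 3/5: holds.
(c) |A ∩ B| ≤ |A ∖ B|: holds.

(b), (c)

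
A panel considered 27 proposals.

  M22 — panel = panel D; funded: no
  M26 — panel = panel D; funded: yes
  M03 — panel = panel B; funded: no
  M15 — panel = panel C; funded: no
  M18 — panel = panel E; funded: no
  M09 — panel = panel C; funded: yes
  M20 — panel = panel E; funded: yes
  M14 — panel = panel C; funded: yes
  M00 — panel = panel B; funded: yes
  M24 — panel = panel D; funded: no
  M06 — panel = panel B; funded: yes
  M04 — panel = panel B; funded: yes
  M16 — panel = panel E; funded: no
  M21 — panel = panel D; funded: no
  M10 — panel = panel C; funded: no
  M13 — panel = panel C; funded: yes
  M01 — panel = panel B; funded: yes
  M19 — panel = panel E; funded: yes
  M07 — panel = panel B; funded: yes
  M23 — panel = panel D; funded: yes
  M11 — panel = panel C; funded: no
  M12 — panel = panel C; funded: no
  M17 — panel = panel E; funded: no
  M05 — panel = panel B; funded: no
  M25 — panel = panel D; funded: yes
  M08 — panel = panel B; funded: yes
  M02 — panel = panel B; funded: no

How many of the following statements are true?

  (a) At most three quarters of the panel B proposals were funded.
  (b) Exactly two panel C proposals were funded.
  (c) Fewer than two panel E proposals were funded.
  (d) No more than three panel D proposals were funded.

(a) panel B: |A| = 9, |A ∩ B| = 6; needs |A ∩ B| / |A| ≤ 3/4 — true.
(b) panel C: |A| = 7, |A ∩ B| = 3; needs |A ∩ B| = 2 — false.
(c) panel E: |A| = 5, |A ∩ B| = 2; needs |A ∩ B| < 2 — false.
(d) panel D: |A| = 6, |A ∩ B| = 3; needs |A ∩ B| ≤ 3 — true.

2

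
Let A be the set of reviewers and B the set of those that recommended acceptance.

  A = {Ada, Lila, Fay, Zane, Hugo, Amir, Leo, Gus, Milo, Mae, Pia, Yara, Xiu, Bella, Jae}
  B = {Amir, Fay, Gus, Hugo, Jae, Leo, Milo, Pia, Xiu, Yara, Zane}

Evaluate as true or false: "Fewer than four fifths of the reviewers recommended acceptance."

Truth condition: |A ∩ B| / |A| < 4/5.
|A| = 15, |A ∩ B| = 11, |A ∖ B| = 4.
|A ∩ B|/|A| = 11/15, so the statement is true.

True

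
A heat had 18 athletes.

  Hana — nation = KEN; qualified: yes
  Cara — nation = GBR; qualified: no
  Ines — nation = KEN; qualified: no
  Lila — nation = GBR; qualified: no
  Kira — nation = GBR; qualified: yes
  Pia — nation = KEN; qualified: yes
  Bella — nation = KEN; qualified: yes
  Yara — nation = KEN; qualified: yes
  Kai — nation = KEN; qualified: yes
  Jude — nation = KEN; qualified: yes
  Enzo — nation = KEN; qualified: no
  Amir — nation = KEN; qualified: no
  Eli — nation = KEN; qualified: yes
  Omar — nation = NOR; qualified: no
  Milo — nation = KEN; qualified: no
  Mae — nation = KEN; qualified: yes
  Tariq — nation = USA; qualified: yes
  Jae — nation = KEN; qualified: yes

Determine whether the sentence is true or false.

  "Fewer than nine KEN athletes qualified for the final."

False

The determiner here denotes the relation: |A ∩ B| < 9.
A (the restrictor) = {Hana, Ines, Pia, Bella, Yara, Kai, Jude, Enzo, Amir, Eli, Milo, Mae, Jae}, |A| = 13.
A ∩ B = {Hana, Pia, Bella, Yara, Kai, Jude, Eli, Mae, Jae}, so |A ∩ B| = 9.
|A ∩ B| = 9, so the statement is false.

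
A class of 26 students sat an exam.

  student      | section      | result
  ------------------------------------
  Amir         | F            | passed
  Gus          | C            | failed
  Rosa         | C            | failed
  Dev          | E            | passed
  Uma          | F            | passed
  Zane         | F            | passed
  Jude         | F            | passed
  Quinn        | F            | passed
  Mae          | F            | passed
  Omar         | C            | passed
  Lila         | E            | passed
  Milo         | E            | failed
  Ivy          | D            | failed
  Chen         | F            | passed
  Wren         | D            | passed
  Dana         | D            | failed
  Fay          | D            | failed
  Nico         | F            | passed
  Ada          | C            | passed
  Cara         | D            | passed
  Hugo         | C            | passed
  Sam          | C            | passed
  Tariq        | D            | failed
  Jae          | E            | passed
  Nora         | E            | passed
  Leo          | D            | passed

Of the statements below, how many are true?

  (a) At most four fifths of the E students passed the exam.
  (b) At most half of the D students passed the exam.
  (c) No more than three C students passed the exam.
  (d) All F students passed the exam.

3

(a) E: |A| = 5, |A ∩ B| = 4; needs |A ∩ B| / |A| ≤ 4/5 — true.
(b) D: |A| = 7, |A ∩ B| = 3; needs |A ∩ B| ≤ |A ∖ B| — true.
(c) C: |A| = 6, |A ∩ B| = 4; needs |A ∩ B| ≤ 3 — false.
(d) F: |A| = 8, |A ∩ B| = 8; needs A ⊆ B, i.e. every element of A is in B (|A ∖ B| = 0) — true.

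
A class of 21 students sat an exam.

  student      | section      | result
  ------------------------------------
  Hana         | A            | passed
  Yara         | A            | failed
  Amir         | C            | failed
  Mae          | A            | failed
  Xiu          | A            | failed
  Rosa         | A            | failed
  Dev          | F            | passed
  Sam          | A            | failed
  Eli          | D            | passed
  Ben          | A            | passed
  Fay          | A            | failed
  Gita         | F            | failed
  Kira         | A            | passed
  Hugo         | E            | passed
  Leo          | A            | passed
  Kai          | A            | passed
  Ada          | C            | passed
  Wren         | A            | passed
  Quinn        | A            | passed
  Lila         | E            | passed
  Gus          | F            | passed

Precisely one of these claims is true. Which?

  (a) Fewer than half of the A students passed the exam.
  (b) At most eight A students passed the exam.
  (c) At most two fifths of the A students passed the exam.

|A| = 13, |A ∩ B| = 7, |A ∖ B| = 6.
(a) requires |A ∩ B| < |A ∖ B|: false.
(b) requires |A ∩ B| ≤ 8: true.
(c) requires |A ∩ B| / |A| ≤ 2/5: false.

(b)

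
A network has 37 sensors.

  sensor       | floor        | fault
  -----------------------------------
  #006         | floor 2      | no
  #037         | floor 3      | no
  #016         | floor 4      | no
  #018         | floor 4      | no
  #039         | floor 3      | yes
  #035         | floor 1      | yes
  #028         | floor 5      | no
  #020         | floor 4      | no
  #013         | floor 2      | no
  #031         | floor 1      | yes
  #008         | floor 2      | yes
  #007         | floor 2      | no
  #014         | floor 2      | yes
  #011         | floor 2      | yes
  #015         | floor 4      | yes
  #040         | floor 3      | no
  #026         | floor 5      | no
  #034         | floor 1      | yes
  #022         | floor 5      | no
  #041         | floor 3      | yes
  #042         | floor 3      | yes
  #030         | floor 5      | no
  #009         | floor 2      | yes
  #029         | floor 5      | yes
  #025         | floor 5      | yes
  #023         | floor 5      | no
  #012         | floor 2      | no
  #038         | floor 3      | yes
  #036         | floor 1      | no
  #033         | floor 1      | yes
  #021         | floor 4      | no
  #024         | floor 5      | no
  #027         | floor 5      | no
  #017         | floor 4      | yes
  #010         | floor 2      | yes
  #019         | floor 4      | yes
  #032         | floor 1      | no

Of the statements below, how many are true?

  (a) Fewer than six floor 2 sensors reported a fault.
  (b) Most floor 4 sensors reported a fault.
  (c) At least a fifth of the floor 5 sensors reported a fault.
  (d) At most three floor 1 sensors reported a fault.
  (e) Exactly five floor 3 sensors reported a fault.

(a) floor 2: |A| = 9, |A ∩ B| = 5; needs |A ∩ B| < 6 — true.
(b) floor 4: |A| = 7, |A ∩ B| = 3; needs |A ∩ B| > |A ∖ B| — false.
(c) floor 5: |A| = 9, |A ∩ B| = 2; needs |A ∩ B| / |A| ≥ 1/5 — true.
(d) floor 1: |A| = 6, |A ∩ B| = 4; needs |A ∩ B| ≤ 3 — false.
(e) floor 3: |A| = 6, |A ∩ B| = 4; needs |A ∩ B| = 5 — false.

2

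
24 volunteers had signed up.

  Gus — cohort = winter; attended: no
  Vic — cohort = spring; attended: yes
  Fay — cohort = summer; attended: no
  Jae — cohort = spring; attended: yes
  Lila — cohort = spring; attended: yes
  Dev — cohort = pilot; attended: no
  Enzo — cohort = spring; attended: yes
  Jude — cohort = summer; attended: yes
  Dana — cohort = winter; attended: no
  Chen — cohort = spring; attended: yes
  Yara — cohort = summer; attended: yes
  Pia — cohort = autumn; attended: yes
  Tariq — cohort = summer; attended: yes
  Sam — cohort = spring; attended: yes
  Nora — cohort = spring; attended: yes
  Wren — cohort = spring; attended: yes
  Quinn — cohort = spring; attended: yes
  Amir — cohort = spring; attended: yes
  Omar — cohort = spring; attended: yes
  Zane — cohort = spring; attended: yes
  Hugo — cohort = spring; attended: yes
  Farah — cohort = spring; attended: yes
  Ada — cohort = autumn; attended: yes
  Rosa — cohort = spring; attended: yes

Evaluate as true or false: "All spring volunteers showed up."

The determiner here denotes the relation: A ⊆ B, i.e. every element of A is in B (|A ∖ B| = 0).
|A| = 15, |A ∩ B| = 15, |A ∖ B| = 0.
So the statement is true.

True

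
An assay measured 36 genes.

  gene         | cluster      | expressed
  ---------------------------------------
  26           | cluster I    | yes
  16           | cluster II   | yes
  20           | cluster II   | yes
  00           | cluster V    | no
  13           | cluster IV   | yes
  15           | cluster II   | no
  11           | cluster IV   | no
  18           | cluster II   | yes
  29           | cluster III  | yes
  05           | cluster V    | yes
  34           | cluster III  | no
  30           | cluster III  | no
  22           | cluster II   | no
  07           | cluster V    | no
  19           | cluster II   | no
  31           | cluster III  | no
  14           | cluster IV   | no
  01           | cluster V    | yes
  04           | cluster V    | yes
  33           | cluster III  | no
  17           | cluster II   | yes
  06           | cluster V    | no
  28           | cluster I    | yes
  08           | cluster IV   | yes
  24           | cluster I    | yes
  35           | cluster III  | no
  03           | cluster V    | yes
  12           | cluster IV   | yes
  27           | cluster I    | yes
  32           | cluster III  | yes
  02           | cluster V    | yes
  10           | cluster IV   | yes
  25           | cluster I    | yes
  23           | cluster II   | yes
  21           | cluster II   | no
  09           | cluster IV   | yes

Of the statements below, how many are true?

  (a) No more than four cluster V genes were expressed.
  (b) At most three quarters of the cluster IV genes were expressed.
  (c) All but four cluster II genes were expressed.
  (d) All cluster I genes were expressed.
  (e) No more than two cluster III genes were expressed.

(a) cluster V: |A| = 8, |A ∩ B| = 5; needs |A ∩ B| ≤ 4 — false.
(b) cluster IV: |A| = 7, |A ∩ B| = 5; needs |A ∩ B| / |A| ≤ 3/4 — true.
(c) cluster II: |A| = 9, |A ∩ B| = 5; needs |A ∖ B| = 4 — true.
(d) cluster I: |A| = 5, |A ∩ B| = 5; needs A ⊆ B, i.e. every element of A is in B (|A ∖ B| = 0) — true.
(e) cluster III: |A| = 7, |A ∩ B| = 2; needs |A ∩ B| ≤ 2 — true.

4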